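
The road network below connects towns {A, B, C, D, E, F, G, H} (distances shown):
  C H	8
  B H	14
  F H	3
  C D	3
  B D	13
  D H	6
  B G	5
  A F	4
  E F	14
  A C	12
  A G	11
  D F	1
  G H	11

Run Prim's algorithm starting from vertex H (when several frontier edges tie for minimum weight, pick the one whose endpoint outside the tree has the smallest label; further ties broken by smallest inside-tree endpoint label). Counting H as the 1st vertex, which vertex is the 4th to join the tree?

Prim's algorithm from H:
Step 1: frontier [F H 3, D H 6, C H 8, G H 11, B H 14] → take F H (3); add F.
Step 2: frontier [D F 1, A F 4, E F 14, D H 6, C H 8, G H 11, B H 14] → take D F (1); add D.
Step 3: frontier [C D 3, B D 13, A F 4, E F 14, C H 8, G H 11, B H 14] → take C D (3); add C.
Step 4: frontier [A C 12, B D 13, A F 4, E F 14, G H 11, B H 14] → take A F (4); add A.
Step 5: frontier [A G 11, B D 13, E F 14, G H 11, B H 14] → take A G (11); add G.
Step 6: frontier [B D 13, E F 14, B G 5, B H 14] → take B G (5); add B.
Step 7: frontier [E F 14] → take E F (14); add E.
Vertex order: H, F, D, C, A, G, B, E. The 4th vertex is C.

C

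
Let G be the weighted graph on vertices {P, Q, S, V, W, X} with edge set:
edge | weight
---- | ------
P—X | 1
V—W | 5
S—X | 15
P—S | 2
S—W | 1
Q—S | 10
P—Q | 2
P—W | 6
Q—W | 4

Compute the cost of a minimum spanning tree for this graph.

Kruskal: consider edges lightest-first.
P—X (1): add. Components now {S} {W} {V} {Q} {P,X}
S—W (1): add. Components now {S,W} {V} {Q} {P,X}
P—Q (2): add. Components now {S,W} {V} {P,Q,X}
P—S (2): add. Components now {P,Q,S,W,X} {V}
Q—W (4): skip — W and Q already connected.
V—W (5): add. Components now {P,Q,S,V,W,X}
MST edges: P—X, S—W, P—Q, P—S, V—W; total weight 1+1+2+2+5 = 11.

11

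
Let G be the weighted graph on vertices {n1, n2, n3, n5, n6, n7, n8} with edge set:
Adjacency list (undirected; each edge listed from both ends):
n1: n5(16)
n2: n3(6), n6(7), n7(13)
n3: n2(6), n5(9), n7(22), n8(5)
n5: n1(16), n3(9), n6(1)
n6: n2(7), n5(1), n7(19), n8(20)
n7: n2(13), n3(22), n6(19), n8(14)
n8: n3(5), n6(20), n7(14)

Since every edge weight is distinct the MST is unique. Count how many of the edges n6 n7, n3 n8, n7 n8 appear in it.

Kruskal's algorithm — process edges by increasing weight (ties by edge label):
n5 n6 (1): add — endpoints in different components.
n3 n8 (5): add — endpoints in different components.
n2 n3 (6): add — endpoints in different components.
n2 n6 (7): add — endpoints in different components.
n3 n5 (9): skip — n5 and n3 already connected.
n2 n7 (13): add — endpoints in different components.
n7 n8 (14): skip — n8 and n7 already connected.
n1 n5 (16): add — endpoints in different components.
MST edge set: {n5 n6, n3 n8, n2 n3, n2 n6, n2 n7, n1 n5}.
Of the listed edges, {n3 n8} are in the MST → 1.

1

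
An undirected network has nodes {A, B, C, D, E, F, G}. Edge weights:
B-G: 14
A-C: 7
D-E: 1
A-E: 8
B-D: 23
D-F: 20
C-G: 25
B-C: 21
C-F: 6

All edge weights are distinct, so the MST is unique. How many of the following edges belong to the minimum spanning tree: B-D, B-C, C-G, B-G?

2

Kruskal: consider edges lightest-first.
D-E (1): add — endpoints in different components.
C-F (6): add — endpoints in different components.
A-C (7): add — endpoints in different components.
A-E (8): add — endpoints in different components.
B-G (14): add — endpoints in different components.
D-F (20): skip — D and F already connected.
B-C (21): add — endpoints in different components.
MST edge set: {D-E, C-F, A-C, A-E, B-G, B-C}.
Of the listed edges, {B-C, B-G} are in the MST → 2.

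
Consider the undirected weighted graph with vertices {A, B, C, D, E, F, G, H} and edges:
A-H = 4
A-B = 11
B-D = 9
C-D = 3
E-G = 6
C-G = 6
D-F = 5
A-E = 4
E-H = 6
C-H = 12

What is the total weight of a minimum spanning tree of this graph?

37

Grow the tree from E using Prim:
Step 1: frontier [A-E 4, E-G 6, E-H 6] → take A-E (4); add A.
Step 2: frontier [A-H 4, A-B 11, E-G 6, E-H 6] → take A-H (4); add H.
Step 3: frontier [A-B 11, E-G 6, C-H 12] → take E-G (6); add G.
Step 4: frontier [A-B 11, C-G 6, C-H 12] → take C-G (6); add C.
Step 5: frontier [A-B 11, C-D 3] → take C-D (3); add D.
Step 6: frontier [A-B 11, D-F 5, B-D 9] → take D-F (5); add F.
Step 7: frontier [A-B 11, B-D 9] → take B-D (9); add B.
MST edges: A-E, A-H, E-G, C-G, C-D, D-F, B-D; total weight 4+4+6+6+3+5+9 = 37.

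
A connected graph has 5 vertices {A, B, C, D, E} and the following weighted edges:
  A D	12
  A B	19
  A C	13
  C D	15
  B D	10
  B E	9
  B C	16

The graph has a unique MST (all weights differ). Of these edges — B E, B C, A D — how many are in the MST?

2

Kruskal's algorithm — process edges by increasing weight (ties by edge label):
B E (9): add — endpoints in different components.
B D (10): add — endpoints in different components.
A D (12): add — endpoints in different components.
A C (13): add — endpoints in different components.
MST edge set: {B E, B D, A D, A C}.
Of the listed edges, {B E, A D} are in the MST → 2.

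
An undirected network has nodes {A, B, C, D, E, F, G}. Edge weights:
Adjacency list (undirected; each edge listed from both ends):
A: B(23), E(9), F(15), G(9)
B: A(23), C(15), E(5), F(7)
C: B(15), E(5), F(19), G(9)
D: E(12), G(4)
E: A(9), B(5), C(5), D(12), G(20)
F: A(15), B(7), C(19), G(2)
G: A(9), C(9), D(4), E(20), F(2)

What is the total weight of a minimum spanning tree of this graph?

32

Prim's algorithm from F:
Step 1: cheapest edge leaving the tree is F-G (2); add G.
Step 2: cheapest edge leaving the tree is D-G (4); add D.
Step 3: cheapest edge leaving the tree is B-F (7); add B.
Step 4: cheapest edge leaving the tree is B-E (5); add E.
Step 5: cheapest edge leaving the tree is C-E (5); add C.
Step 6: cheapest edge leaving the tree is A-E (9); add A.
MST edges: F-G, D-G, B-F, B-E, C-E, A-E; total weight 2+4+7+5+5+9 = 32.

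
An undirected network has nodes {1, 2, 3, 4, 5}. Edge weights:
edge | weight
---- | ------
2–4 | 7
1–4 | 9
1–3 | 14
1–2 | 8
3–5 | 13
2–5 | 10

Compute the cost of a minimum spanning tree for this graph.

38

Kruskal's algorithm — process edges by increasing weight (ties by edge label):
2–4 (7): add. Components now {1} {2,4} {3} {5}
1–2 (8): add. Components now {1,2,4} {3} {5}
1–4 (9): skip — 1 and 4 already connected.
2–5 (10): add. Components now {1,2,4,5} {3}
3–5 (13): add. Components now {1,2,3,4,5}
MST edges: 2–4, 1–2, 2–5, 3–5; total weight 7+8+10+13 = 38.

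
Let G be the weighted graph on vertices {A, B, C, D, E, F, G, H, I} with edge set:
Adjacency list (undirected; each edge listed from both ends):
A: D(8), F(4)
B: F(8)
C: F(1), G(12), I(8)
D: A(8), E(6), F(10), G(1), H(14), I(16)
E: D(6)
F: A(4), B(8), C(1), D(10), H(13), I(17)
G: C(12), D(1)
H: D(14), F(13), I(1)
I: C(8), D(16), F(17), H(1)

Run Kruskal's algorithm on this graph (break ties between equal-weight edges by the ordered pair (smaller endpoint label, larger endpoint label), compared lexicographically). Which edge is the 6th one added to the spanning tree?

A-D

Kruskal: consider edges lightest-first.
C F (1): add — endpoints in different components.
D G (1): add — endpoints in different components.
H I (1): add — endpoints in different components.
A F (4): add — endpoints in different components.
D E (6): add — endpoints in different components.
A D (8): add — endpoints in different components.
B F (8): add — endpoints in different components.
C I (8): add — endpoints in different components.
The 6th edge added is A D.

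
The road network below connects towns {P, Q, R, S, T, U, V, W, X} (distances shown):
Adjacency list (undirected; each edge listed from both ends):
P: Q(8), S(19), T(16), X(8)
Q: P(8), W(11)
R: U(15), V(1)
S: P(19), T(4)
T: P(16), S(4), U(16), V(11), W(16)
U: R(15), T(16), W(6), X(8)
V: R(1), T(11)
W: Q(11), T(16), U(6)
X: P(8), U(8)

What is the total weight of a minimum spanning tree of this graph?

61

Prim's algorithm from R:
Step 1: frontier [R V 1, R U 15] → take R V (1); add V.
Step 2: frontier [R U 15, T V 11] → take T V (11); add T.
Step 3: frontier [R U 15, S T 4, P T 16, T U 16, T W 16] → take S T (4); add S.
Step 4: frontier [R U 15, P S 19, P T 16, T U 16, T W 16] → take R U (15); add U.
Step 5: frontier [P S 19, P T 16, T W 16, U W 6, U X 8] → take U W (6); add W.
Step 6: frontier [P S 19, P T 16, U X 8, Q W 11] → take U X (8); add X.
Step 7: frontier [P S 19, P T 16, Q W 11, P X 8] → take P X (8); add P.
Step 8: frontier [P Q 8, Q W 11] → take P Q (8); add Q.
MST edges: R V, T V, S T, R U, U W, U X, P X, P Q; total weight 1+11+4+15+6+8+8+8 = 61.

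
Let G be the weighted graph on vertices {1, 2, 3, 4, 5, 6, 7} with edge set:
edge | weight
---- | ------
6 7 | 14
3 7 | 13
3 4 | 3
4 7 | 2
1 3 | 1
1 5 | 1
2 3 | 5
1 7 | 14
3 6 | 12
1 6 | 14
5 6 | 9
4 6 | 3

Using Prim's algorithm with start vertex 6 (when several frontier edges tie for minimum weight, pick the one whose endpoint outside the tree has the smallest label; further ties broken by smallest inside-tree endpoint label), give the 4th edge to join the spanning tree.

1-3

Grow the tree from 6 using Prim:
Step 1: frontier [4 6 3, 5 6 9, 3 6 12, 1 6 14, 6 7 14] → take 4 6 (3); add 4.
Step 2: frontier [4 7 2, 3 4 3, 5 6 9, 3 6 12, 1 6 14, 6 7 14] → take 4 7 (2); add 7.
Step 3: frontier [3 4 3, 5 6 9, 3 6 12, 1 6 14, 3 7 13, 1 7 14] → take 3 4 (3); add 3.
Step 4: frontier [1 3 1, 2 3 5, 5 6 9, 1 6 14, 1 7 14] → take 1 3 (1); add 1.
Step 5: frontier [1 5 1, 2 3 5, 5 6 9] → take 1 5 (1); add 5.
Step 6: frontier [2 3 5] → take 2 3 (5); add 2.
The 4th edge added is 1 3.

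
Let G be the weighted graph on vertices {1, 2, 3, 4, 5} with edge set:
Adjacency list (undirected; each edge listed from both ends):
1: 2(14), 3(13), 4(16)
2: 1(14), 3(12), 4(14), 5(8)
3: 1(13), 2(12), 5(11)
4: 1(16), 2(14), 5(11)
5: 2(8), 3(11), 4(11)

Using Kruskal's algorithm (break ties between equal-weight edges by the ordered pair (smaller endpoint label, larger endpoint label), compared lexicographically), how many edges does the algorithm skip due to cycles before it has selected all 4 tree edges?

Kruskal: consider edges lightest-first.
2-5 (8): add — endpoints in different components.
3-5 (11): add — endpoints in different components.
4-5 (11): add — endpoints in different components.
2-3 (12): skip — 2 and 3 already connected.
1-3 (13): add — endpoints in different components.
Edges rejected before the tree was complete: 1.

1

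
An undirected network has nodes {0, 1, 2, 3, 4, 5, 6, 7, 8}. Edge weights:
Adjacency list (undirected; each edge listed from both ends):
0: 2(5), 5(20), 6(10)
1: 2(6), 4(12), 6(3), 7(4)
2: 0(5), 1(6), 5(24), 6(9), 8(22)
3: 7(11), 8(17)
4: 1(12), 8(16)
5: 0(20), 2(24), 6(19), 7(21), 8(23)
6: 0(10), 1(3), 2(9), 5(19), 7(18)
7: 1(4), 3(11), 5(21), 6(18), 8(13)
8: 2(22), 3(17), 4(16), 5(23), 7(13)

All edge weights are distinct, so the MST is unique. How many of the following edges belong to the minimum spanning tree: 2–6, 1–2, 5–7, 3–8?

1

Kruskal: consider edges lightest-first.
1–6 (3): add — endpoints in different components.
1–7 (4): add — endpoints in different components.
0–2 (5): add — endpoints in different components.
1–2 (6): add — endpoints in different components.
2–6 (9): skip — 2 and 6 already connected.
0–6 (10): skip — 0 and 6 already connected.
3–7 (11): add — endpoints in different components.
1–4 (12): add — endpoints in different components.
7–8 (13): add — endpoints in different components.
4–8 (16): skip — 4 and 8 already connected.
3–8 (17): skip — 3 and 8 already connected.
6–7 (18): skip — 6 and 7 already connected.
5–6 (19): add — endpoints in different components.
MST edge set: {1–6, 1–7, 0–2, 1–2, 3–7, 1–4, 7–8, 5–6}.
Of the listed edges, {1–2} are in the MST → 1.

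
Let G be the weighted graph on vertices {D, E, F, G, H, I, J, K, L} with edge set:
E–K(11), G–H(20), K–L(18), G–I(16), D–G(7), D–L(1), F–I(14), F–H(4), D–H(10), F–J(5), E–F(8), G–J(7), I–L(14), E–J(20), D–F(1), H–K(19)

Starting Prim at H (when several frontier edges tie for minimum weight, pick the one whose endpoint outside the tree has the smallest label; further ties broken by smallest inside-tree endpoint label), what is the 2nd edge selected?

Prim's algorithm from H:
Step 1: cheapest edge leaving the tree is F–H (4); add F.
Step 2: cheapest edge leaving the tree is D–F (1); add D.
Step 3: cheapest edge leaving the tree is D–L (1); add L.
Step 4: cheapest edge leaving the tree is F–J (5); add J.
Step 5: cheapest edge leaving the tree is D–G (7); add G.
Step 6: cheapest edge leaving the tree is E–F (8); add E.
Step 7: cheapest edge leaving the tree is E–K (11); add K.
Step 8: cheapest edge leaving the tree is F–I (14); add I.
The 2nd edge added is D–F.

D-F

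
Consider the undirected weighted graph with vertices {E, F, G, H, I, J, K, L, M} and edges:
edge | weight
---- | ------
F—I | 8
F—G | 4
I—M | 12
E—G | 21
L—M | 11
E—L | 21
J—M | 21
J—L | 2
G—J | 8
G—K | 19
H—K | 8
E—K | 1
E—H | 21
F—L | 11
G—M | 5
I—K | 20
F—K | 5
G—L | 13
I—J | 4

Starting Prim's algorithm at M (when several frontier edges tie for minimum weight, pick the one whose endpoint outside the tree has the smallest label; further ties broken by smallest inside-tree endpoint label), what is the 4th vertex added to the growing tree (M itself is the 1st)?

Grow the tree from M using Prim:
Step 1: cheapest edge leaving the tree is G—M (5); add G.
Step 2: cheapest edge leaving the tree is F—G (4); add F.
Step 3: cheapest edge leaving the tree is F—K (5); add K.
Step 4: cheapest edge leaving the tree is E—K (1); add E.
Step 5: cheapest edge leaving the tree is H—K (8); add H.
Step 6: cheapest edge leaving the tree is F—I (8); add I.
Step 7: cheapest edge leaving the tree is I—J (4); add J.
Step 8: cheapest edge leaving the tree is J—L (2); add L.
Vertex order: M, G, F, K, E, H, I, J, L. The 4th vertex is K.

K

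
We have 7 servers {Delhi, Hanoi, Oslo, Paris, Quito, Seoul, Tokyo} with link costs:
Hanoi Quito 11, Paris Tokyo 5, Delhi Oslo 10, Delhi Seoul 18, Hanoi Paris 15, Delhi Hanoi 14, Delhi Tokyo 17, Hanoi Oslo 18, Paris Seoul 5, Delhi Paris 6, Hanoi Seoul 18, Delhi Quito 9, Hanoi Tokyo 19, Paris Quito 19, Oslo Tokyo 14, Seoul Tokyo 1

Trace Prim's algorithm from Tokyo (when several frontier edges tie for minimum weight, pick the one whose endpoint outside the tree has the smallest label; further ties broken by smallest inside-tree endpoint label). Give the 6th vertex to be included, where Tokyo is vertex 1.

Oslo

Prim's algorithm from Tokyo:
Step 1: cheapest edge leaving the tree is Seoul Tokyo (1); add Seoul.
Step 2: cheapest edge leaving the tree is Paris Seoul (5); add Paris.
Step 3: cheapest edge leaving the tree is Delhi Paris (6); add Delhi.
Step 4: cheapest edge leaving the tree is Delhi Quito (9); add Quito.
Step 5: cheapest edge leaving the tree is Delhi Oslo (10); add Oslo.
Step 6: cheapest edge leaving the tree is Hanoi Quito (11); add Hanoi.
Vertex order: Tokyo, Seoul, Paris, Delhi, Quito, Oslo, Hanoi. The 6th vertex is Oslo.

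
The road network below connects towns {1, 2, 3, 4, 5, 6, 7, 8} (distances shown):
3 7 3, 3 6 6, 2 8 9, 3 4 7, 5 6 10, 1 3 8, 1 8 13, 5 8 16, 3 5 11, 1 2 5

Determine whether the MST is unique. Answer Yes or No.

Yes

Kruskal: consider edges lightest-first.
3 7 (3): add — endpoints in different components.
1 2 (5): add — endpoints in different components.
3 6 (6): add — endpoints in different components.
3 4 (7): add — endpoints in different components.
1 3 (8): add — endpoints in different components.
2 8 (9): add — endpoints in different components.
5 6 (10): add — endpoints in different components.
Every non-tree edge has weight strictly greater than the heaviest edge on the tree path between its endpoints, so the MST is unique.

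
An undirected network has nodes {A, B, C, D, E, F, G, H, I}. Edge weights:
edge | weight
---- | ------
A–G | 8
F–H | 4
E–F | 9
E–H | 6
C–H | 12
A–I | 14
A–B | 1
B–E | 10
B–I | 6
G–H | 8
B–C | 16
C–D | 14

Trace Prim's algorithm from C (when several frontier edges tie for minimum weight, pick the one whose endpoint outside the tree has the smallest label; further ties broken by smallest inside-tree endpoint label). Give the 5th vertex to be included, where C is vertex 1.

Prim, starting at C.
Step 1: cheapest edge leaving the tree is C–H (12); add H.
Step 2: cheapest edge leaving the tree is F–H (4); add F.
Step 3: cheapest edge leaving the tree is E–H (6); add E.
Step 4: cheapest edge leaving the tree is G–H (8); add G.
Step 5: cheapest edge leaving the tree is A–G (8); add A.
Step 6: cheapest edge leaving the tree is A–B (1); add B.
Step 7: cheapest edge leaving the tree is B–I (6); add I.
Step 8: cheapest edge leaving the tree is C–D (14); add D.
Vertex order: C, H, F, E, G, A, B, I, D. The 5th vertex is G.

G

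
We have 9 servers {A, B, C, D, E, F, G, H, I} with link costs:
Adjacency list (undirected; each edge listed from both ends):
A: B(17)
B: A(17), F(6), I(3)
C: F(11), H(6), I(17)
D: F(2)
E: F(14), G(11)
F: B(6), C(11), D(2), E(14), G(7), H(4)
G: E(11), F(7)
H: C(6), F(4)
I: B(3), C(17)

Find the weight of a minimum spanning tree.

56

Prim's algorithm from B:
Step 1: cheapest edge leaving the tree is B–I (3); add I.
Step 2: cheapest edge leaving the tree is B–F (6); add F.
Step 3: cheapest edge leaving the tree is D–F (2); add D.
Step 4: cheapest edge leaving the tree is F–H (4); add H.
Step 5: cheapest edge leaving the tree is C–H (6); add C.
Step 6: cheapest edge leaving the tree is F–G (7); add G.
Step 7: cheapest edge leaving the tree is E–G (11); add E.
Step 8: cheapest edge leaving the tree is A–B (17); add A.
MST edges: B–I, B–F, D–F, F–H, C–H, F–G, E–G, A–B; total weight 3+6+2+4+6+7+11+17 = 56.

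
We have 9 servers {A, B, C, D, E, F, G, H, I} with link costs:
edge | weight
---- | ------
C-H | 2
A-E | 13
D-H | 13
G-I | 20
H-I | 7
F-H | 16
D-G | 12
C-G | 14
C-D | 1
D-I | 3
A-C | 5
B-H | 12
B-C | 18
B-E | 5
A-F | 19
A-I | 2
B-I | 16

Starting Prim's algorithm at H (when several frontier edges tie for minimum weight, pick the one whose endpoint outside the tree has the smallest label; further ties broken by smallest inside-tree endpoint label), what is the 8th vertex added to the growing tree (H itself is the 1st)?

G

Grow the tree from H using Prim:
Step 1: cheapest edge leaving the tree is C-H (2); add C.
Step 2: cheapest edge leaving the tree is C-D (1); add D.
Step 3: cheapest edge leaving the tree is D-I (3); add I.
Step 4: cheapest edge leaving the tree is A-I (2); add A.
Step 5: cheapest edge leaving the tree is B-H (12); add B.
Step 6: cheapest edge leaving the tree is B-E (5); add E.
Step 7: cheapest edge leaving the tree is D-G (12); add G.
Step 8: cheapest edge leaving the tree is F-H (16); add F.
Vertex order: H, C, D, I, A, B, E, G, F. The 8th vertex is G.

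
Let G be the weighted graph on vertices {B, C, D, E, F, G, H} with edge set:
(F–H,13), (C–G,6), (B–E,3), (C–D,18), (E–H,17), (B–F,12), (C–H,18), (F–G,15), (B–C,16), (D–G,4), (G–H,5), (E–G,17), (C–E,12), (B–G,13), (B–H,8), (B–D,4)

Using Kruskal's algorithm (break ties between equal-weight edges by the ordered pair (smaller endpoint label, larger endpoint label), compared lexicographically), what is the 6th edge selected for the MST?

B-F

Sort edges by weight, then run Kruskal:
B–E (3): add. Components now {B,E} {C} {D} {F} {G} {H}
B–D (4): add. Components now {B,D,E} {C} {F} {G} {H}
D–G (4): add. Components now {B,D,E,G} {C} {F} {H}
G–H (5): add. Components now {B,D,E,G,H} {C} {F}
C–G (6): add. Components now {B,C,D,E,G,H} {F}
B–H (8): skip — B and H already connected.
B–F (12): add. Components now {B,C,D,E,F,G,H}
The 6th edge added is B–F.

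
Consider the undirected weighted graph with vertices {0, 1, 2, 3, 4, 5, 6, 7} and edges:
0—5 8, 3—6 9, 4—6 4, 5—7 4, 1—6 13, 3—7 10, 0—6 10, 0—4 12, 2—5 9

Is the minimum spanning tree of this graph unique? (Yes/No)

Kruskal's algorithm — process edges by increasing weight (ties by edge label):
4—6 (4): add — endpoints in different components.
5—7 (4): add — endpoints in different components.
0—5 (8): add — endpoints in different components.
2—5 (9): add — endpoints in different components.
3—6 (9): add — endpoints in different components.
0—6 (10): add — endpoints in different components.
3—7 (10): skip — 3 and 7 already connected.
0—4 (12): skip — 0 and 4 already connected.
1—6 (13): add — endpoints in different components.
Non-tree edge 3—7 has weight 10, equal to the heaviest edge on its tree cycle — swapping gives another MST of the same weight. Not unique.

No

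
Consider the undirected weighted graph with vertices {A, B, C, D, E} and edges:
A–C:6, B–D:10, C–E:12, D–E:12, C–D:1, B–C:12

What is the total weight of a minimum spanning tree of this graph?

Sort edges by weight, then run Kruskal:
C–D (1): add — endpoints in different components.
A–C (6): add — endpoints in different components.
B–D (10): add — endpoints in different components.
B–C (12): skip — B and C already connected.
C–E (12): add — endpoints in different components.
MST edges: C–D, A–C, B–D, C–E; total weight 1+6+10+12 = 29.

29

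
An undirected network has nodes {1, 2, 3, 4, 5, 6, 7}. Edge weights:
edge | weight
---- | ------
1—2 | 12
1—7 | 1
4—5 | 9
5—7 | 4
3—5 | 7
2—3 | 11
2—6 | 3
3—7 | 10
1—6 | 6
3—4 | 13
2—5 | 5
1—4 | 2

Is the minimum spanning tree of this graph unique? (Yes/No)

Yes

Kruskal: consider edges lightest-first.
1—7 (1): add — endpoints in different components.
1—4 (2): add — endpoints in different components.
2—6 (3): add — endpoints in different components.
5—7 (4): add — endpoints in different components.
2—5 (5): add — endpoints in different components.
1—6 (6): skip — 1 and 6 already connected.
3—5 (7): add — endpoints in different components.
Every non-tree edge has weight strictly greater than the heaviest edge on the tree path between its endpoints, so the MST is unique.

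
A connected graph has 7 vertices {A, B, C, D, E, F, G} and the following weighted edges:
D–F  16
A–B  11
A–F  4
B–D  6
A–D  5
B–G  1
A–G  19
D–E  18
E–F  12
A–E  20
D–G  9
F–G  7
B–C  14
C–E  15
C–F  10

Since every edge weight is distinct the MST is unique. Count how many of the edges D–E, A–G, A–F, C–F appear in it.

Kruskal: consider edges lightest-first.
B–G (1): add. Components now {A} {B,G} {C} {D} {E} {F}
A–F (4): add. Components now {A,F} {B,G} {C} {D} {E}
A–D (5): add. Components now {A,D,F} {B,G} {C} {E}
B–D (6): add. Components now {A,B,D,F,G} {C} {E}
F–G (7): skip — F and G already connected.
D–G (9): skip — D and G already connected.
C–F (10): add. Components now {A,B,C,D,F,G} {E}
A–B (11): skip — A and B already connected.
E–F (12): add. Components now {A,B,C,D,E,F,G}
MST edge set: {B–G, A–F, A–D, B–D, C–F, E–F}.
Of the listed edges, {A–F, C–F} are in the MST → 2.

2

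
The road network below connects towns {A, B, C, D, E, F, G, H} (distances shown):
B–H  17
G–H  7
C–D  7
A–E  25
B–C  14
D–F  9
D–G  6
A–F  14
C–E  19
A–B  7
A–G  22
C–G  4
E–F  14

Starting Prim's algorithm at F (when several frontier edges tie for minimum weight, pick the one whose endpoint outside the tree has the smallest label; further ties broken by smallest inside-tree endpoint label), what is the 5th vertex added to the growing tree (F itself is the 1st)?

H

Grow the tree from F using Prim:
Step 1: frontier [D–F 9, A–F 14, E–F 14] → take D–F (9); add D.
Step 2: frontier [D–G 6, C–D 7, A–F 14, E–F 14] → take D–G (6); add G.
Step 3: frontier [C–D 7, A–F 14, E–F 14, C–G 4, G–H 7, A–G 22] → take C–G (4); add C.
Step 4: frontier [B–C 14, C–E 19, A–F 14, E–F 14, G–H 7, A–G 22] → take G–H (7); add H.
Step 5: frontier [B–C 14, C–E 19, A–F 14, E–F 14, A–G 22, B–H 17] → take A–F (14); add A.
Step 6: frontier [A–B 7, A–E 25, B–C 14, C–E 19, E–F 14, B–H 17] → take A–B (7); add B.
Step 7: frontier [A–E 25, C–E 19, E–F 14] → take E–F (14); add E.
Vertex order: F, D, G, C, H, A, B, E. The 5th vertex is H.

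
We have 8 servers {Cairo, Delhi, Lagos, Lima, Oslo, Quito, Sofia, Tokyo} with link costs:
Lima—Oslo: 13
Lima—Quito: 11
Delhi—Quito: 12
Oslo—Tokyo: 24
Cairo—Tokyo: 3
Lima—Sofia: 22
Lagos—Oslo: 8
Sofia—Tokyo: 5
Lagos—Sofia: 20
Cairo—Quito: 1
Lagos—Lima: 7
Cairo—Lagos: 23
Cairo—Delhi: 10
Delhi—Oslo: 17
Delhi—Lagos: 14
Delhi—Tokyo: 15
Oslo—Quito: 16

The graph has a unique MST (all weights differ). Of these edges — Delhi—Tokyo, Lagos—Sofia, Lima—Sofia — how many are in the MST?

Kruskal: consider edges lightest-first.
Cairo—Quito (1): add — endpoints in different components.
Cairo—Tokyo (3): add — endpoints in different components.
Sofia—Tokyo (5): add — endpoints in different components.
Lagos—Lima (7): add — endpoints in different components.
Lagos—Oslo (8): add — endpoints in different components.
Cairo—Delhi (10): add — endpoints in different components.
Lima—Quito (11): add — endpoints in different components.
MST edge set: {Cairo—Quito, Cairo—Tokyo, Sofia—Tokyo, Lagos—Lima, Lagos—Oslo, Cairo—Delhi, Lima—Quito}.
Of the listed edges, {} are in the MST → 0.

0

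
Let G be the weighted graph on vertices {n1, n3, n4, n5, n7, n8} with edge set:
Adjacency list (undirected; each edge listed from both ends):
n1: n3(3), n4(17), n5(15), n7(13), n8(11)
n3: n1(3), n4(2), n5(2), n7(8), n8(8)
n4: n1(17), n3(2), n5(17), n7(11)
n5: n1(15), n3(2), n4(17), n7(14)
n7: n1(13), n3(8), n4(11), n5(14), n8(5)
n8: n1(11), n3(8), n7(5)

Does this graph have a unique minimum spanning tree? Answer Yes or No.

Kruskal's algorithm — process edges by increasing weight (ties by edge label):
n3—n4 (2): add. Components now {n3,n4} {n8} {n5} {n1} {n7}
n3—n5 (2): add. Components now {n3,n4,n5} {n8} {n1} {n7}
n1—n3 (3): add. Components now {n1,n3,n4,n5} {n8} {n7}
n7—n8 (5): add. Components now {n1,n3,n4,n5} {n7,n8}
n3—n7 (8): add. Components now {n1,n3,n4,n5,n7,n8}
Non-tree edge n3—n8 has weight 8, equal to the heaviest edge on its tree cycle — swapping gives another MST of the same weight. Not unique.

No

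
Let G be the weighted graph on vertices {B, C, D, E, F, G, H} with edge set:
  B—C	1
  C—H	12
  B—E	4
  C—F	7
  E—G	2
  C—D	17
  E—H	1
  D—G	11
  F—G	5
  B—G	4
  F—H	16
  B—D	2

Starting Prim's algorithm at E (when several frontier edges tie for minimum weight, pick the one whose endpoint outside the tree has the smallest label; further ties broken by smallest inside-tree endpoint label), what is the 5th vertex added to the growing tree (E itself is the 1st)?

C

Grow the tree from E using Prim:
Step 1: cheapest edge leaving the tree is E—H (1); add H.
Step 2: cheapest edge leaving the tree is E—G (2); add G.
Step 3: cheapest edge leaving the tree is B—E (4); add B.
Step 4: cheapest edge leaving the tree is B—C (1); add C.
Step 5: cheapest edge leaving the tree is B—D (2); add D.
Step 6: cheapest edge leaving the tree is F—G (5); add F.
Vertex order: E, H, G, B, C, D, F. The 5th vertex is C.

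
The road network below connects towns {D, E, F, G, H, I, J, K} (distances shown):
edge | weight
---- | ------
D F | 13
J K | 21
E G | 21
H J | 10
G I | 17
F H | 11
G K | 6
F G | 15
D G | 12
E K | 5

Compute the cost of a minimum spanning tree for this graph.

Kruskal's algorithm — process edges by increasing weight (ties by edge label):
E K (5): add — endpoints in different components.
G K (6): add — endpoints in different components.
H J (10): add — endpoints in different components.
F H (11): add — endpoints in different components.
D G (12): add — endpoints in different components.
D F (13): add — endpoints in different components.
F G (15): skip — F and G already connected.
G I (17): add — endpoints in different components.
MST edges: E K, G K, H J, F H, D G, D F, G I; total weight 5+6+10+11+12+13+17 = 74.

74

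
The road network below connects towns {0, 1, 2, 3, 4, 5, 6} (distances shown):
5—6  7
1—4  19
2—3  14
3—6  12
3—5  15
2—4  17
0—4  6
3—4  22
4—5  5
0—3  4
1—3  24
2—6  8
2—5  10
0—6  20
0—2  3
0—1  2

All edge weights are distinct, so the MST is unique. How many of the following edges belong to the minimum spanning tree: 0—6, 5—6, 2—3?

1

Sort edges by weight, then run Kruskal:
0—1 (2): add — endpoints in different components.
0—2 (3): add — endpoints in different components.
0—3 (4): add — endpoints in different components.
4—5 (5): add — endpoints in different components.
0—4 (6): add — endpoints in different components.
5—6 (7): add — endpoints in different components.
MST edge set: {0—1, 0—2, 0—3, 4—5, 0—4, 5—6}.
Of the listed edges, {5—6} are in the MST → 1.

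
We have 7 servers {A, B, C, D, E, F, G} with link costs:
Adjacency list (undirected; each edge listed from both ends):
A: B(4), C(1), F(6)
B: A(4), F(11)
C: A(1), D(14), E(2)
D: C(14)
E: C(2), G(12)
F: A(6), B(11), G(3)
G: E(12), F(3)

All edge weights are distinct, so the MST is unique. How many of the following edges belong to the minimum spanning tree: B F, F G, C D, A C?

3

Kruskal: consider edges lightest-first.
A C (1): add — endpoints in different components.
C E (2): add — endpoints in different components.
F G (3): add — endpoints in different components.
A B (4): add — endpoints in different components.
A F (6): add — endpoints in different components.
B F (11): skip — B and F already connected.
E G (12): skip — E and G already connected.
C D (14): add — endpoints in different components.
MST edge set: {A C, C E, F G, A B, A F, C D}.
Of the listed edges, {F G, C D, A C} are in the MST → 3.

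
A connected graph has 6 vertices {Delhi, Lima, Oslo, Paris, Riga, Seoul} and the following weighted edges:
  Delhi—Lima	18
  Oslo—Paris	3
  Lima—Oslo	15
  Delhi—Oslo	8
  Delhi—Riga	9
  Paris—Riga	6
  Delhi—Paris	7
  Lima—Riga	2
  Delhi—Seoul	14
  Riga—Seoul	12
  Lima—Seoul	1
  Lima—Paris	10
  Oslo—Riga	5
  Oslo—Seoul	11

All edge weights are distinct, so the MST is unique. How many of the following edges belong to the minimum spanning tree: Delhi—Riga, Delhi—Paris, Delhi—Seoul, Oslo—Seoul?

1

Kruskal's algorithm — process edges by increasing weight (ties by edge label):
Lima—Seoul (1): add. Components now {Delhi} {Paris} {Lima,Seoul} {Riga} {Oslo}
Lima—Riga (2): add. Components now {Delhi} {Paris} {Lima,Riga,Seoul} {Oslo}
Oslo—Paris (3): add. Components now {Delhi} {Oslo,Paris} {Lima,Riga,Seoul}
Oslo—Riga (5): add. Components now {Delhi} {Lima,Oslo,Paris,Riga,Seoul}
Paris—Riga (6): skip — Paris and Riga already connected.
Delhi—Paris (7): add. Components now {Delhi,Lima,Oslo,Paris,Riga,Seoul}
MST edge set: {Lima—Seoul, Lima—Riga, Oslo—Paris, Oslo—Riga, Delhi—Paris}.
Of the listed edges, {Delhi—Paris} are in the MST → 1.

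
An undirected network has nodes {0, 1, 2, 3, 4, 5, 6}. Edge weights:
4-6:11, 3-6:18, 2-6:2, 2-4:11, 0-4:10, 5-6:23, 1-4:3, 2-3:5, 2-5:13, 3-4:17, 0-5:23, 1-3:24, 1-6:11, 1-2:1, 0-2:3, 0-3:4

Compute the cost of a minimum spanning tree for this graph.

Prim, starting at 3.
Step 1: cheapest edge leaving the tree is 0-3 (4); add 0.
Step 2: cheapest edge leaving the tree is 0-2 (3); add 2.
Step 3: cheapest edge leaving the tree is 1-2 (1); add 1.
Step 4: cheapest edge leaving the tree is 2-6 (2); add 6.
Step 5: cheapest edge leaving the tree is 1-4 (3); add 4.
Step 6: cheapest edge leaving the tree is 2-5 (13); add 5.
MST edges: 0-3, 0-2, 1-2, 2-6, 1-4, 2-5; total weight 4+3+1+2+3+13 = 26.

26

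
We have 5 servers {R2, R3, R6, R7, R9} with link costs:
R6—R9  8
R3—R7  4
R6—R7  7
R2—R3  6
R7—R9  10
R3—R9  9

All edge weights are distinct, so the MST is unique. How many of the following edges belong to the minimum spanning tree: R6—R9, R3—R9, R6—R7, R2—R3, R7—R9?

3

Sort edges by weight, then run Kruskal:
R3—R7 (4): add. Components now {R3,R7} {R2} {R9} {R6}
R2—R3 (6): add. Components now {R2,R3,R7} {R9} {R6}
R6—R7 (7): add. Components now {R2,R3,R6,R7} {R9}
R6—R9 (8): add. Components now {R2,R3,R6,R7,R9}
MST edge set: {R3—R7, R2—R3, R6—R7, R6—R9}.
Of the listed edges, {R6—R9, R6—R7, R2—R3} are in the MST → 3.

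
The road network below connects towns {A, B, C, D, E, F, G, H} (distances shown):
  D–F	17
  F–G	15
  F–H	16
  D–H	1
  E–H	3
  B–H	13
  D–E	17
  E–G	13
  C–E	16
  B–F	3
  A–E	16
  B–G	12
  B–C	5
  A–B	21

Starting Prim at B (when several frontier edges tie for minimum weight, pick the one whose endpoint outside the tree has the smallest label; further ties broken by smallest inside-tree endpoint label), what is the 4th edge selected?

Prim's algorithm from B:
Step 1: cheapest edge leaving the tree is B–F (3); add F.
Step 2: cheapest edge leaving the tree is B–C (5); add C.
Step 3: cheapest edge leaving the tree is B–G (12); add G.
Step 4: cheapest edge leaving the tree is E–G (13); add E.
Step 5: cheapest edge leaving the tree is E–H (3); add H.
Step 6: cheapest edge leaving the tree is D–H (1); add D.
Step 7: cheapest edge leaving the tree is A–E (16); add A.
The 4th edge added is E–G.

E-G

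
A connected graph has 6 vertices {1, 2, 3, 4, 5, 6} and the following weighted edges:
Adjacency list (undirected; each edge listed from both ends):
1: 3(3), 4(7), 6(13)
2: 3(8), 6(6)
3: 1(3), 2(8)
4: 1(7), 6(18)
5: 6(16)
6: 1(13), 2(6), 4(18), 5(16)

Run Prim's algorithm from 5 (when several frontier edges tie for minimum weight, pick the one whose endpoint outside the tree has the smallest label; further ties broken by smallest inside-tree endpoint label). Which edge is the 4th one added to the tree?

Prim, starting at 5.
Step 1: cheapest edge leaving the tree is 5-6 (16); add 6.
Step 2: cheapest edge leaving the tree is 2-6 (6); add 2.
Step 3: cheapest edge leaving the tree is 2-3 (8); add 3.
Step 4: cheapest edge leaving the tree is 1-3 (3); add 1.
Step 5: cheapest edge leaving the tree is 1-4 (7); add 4.
The 4th edge added is 1-3.

1-3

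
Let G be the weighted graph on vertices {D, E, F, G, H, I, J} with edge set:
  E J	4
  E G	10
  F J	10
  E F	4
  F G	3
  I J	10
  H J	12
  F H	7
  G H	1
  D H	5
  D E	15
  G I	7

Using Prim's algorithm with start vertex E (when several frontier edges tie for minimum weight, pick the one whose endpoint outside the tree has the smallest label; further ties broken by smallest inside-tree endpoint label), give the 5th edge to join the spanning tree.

Prim's algorithm from E:
Step 1: frontier [E F 4, E J 4, E G 10, D E 15] → take E F (4); add F.
Step 2: frontier [E J 4, E G 10, D E 15, F G 3, F H 7, F J 10] → take F G (3); add G.
Step 3: frontier [E J 4, D E 15, F H 7, F J 10, G H 1, G I 7] → take G H (1); add H.
Step 4: frontier [E J 4, D E 15, F J 10, G I 7, D H 5, H J 12] → take E J (4); add J.
Step 5: frontier [D E 15, G I 7, D H 5, I J 10] → take D H (5); add D.
Step 6: frontier [G I 7, I J 10] → take G I (7); add I.
The 5th edge added is D H.

D-H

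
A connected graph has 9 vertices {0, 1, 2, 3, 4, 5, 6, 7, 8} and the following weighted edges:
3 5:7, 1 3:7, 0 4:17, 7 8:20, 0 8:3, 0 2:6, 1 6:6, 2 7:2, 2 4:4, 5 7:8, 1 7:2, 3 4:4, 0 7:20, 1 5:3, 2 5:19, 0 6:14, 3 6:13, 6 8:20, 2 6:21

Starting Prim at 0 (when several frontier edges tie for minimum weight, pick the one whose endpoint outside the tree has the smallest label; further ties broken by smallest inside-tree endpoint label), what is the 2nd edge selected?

0-2

Prim's algorithm from 0:
Step 1: cheapest edge leaving the tree is 0 8 (3); add 8.
Step 2: cheapest edge leaving the tree is 0 2 (6); add 2.
Step 3: cheapest edge leaving the tree is 2 7 (2); add 7.
Step 4: cheapest edge leaving the tree is 1 7 (2); add 1.
Step 5: cheapest edge leaving the tree is 1 5 (3); add 5.
Step 6: cheapest edge leaving the tree is 2 4 (4); add 4.
Step 7: cheapest edge leaving the tree is 3 4 (4); add 3.
Step 8: cheapest edge leaving the tree is 1 6 (6); add 6.
The 2nd edge added is 0 2.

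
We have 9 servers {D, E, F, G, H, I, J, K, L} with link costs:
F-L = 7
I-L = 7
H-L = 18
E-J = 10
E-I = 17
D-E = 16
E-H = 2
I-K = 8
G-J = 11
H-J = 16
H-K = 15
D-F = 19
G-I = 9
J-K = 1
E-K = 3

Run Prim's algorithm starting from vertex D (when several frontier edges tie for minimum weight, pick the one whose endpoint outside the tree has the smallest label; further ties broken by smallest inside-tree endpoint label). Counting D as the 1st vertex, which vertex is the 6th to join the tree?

I

Prim's algorithm from D:
Step 1: cheapest edge leaving the tree is D-E (16); add E.
Step 2: cheapest edge leaving the tree is E-H (2); add H.
Step 3: cheapest edge leaving the tree is E-K (3); add K.
Step 4: cheapest edge leaving the tree is J-K (1); add J.
Step 5: cheapest edge leaving the tree is I-K (8); add I.
Step 6: cheapest edge leaving the tree is I-L (7); add L.
Step 7: cheapest edge leaving the tree is F-L (7); add F.
Step 8: cheapest edge leaving the tree is G-I (9); add G.
Vertex order: D, E, H, K, J, I, L, F, G. The 6th vertex is I.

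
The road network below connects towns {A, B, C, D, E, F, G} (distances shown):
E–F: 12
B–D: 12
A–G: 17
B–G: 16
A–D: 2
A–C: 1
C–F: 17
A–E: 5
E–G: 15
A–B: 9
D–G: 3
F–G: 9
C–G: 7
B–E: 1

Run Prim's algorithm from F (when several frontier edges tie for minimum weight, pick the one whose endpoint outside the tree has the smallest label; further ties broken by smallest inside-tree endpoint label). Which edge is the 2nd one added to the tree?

Grow the tree from F using Prim:
Step 1: frontier [F–G 9, E–F 12, C–F 17] → take F–G (9); add G.
Step 2: frontier [E–F 12, C–F 17, D–G 3, C–G 7, E–G 15, B–G 16, A–G 17] → take D–G (3); add D.
Step 3: frontier [A–D 2, B–D 12, E–F 12, C–F 17, C–G 7, E–G 15, B–G 16, A–G 17] → take A–D (2); add A.
Step 4: frontier [A–C 1, A–E 5, A–B 9, B–D 12, E–F 12, C–F 17, C–G 7, E–G 15, B–G 16] → take A–C (1); add C.
Step 5: frontier [A–E 5, A–B 9, B–D 12, E–F 12, E–G 15, B–G 16] → take A–E (5); add E.
Step 6: frontier [A–B 9, B–D 12, B–E 1, B–G 16] → take B–E (1); add B.
The 2nd edge added is D–G.

D-G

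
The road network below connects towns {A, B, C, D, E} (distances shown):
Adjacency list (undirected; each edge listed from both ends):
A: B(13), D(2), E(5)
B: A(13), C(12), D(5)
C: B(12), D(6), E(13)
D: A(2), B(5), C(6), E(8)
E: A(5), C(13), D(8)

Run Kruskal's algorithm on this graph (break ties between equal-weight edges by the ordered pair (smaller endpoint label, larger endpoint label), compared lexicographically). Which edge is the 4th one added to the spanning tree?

Kruskal's algorithm — process edges by increasing weight (ties by edge label):
A—D (2): add. Components now {A,D} {B} {C} {E}
A—E (5): add. Components now {A,D,E} {B} {C}
B—D (5): add. Components now {A,B,D,E} {C}
C—D (6): add. Components now {A,B,C,D,E}
The 4th edge added is C—D.

C-D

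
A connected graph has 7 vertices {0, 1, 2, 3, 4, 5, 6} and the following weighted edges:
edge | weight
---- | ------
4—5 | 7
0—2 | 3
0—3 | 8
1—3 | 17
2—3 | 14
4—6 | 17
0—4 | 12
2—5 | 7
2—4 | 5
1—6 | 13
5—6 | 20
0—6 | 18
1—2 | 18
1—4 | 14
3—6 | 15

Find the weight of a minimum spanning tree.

50

Prim's algorithm from 6:
Step 1: cheapest edge leaving the tree is 1—6 (13); add 1.
Step 2: cheapest edge leaving the tree is 1—4 (14); add 4.
Step 3: cheapest edge leaving the tree is 2—4 (5); add 2.
Step 4: cheapest edge leaving the tree is 0—2 (3); add 0.
Step 5: cheapest edge leaving the tree is 2—5 (7); add 5.
Step 6: cheapest edge leaving the tree is 0—3 (8); add 3.
MST edges: 1—6, 1—4, 2—4, 0—2, 2—5, 0—3; total weight 13+14+5+3+7+8 = 50.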